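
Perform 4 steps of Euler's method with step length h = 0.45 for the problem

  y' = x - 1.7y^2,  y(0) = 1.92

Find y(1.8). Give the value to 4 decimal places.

-5.4711

Euler: y_{n+1} = y_n + h·f(x_n, y_n).
x=0.000000, y=1.920000: f=-6.266880 → y ← 1.920000 + 0.45·(-6.266880) = -0.900096
x=0.450000, y=-0.900096: f=-0.927294 → y ← -0.900096 + 0.45·(-0.927294) = -1.317378
x=0.900000, y=-1.317378: f=-2.050325 → y ← -1.317378 + 0.45·(-2.050325) = -2.240024
x=1.350000, y=-2.240024: f=-7.180106 → y ← -2.240024 + 0.45·(-7.180106) = -5.471072
y(1.8) ≈ -5.4711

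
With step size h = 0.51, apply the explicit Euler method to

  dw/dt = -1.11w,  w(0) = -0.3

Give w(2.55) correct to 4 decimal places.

Euler: w_{n+1} = w_n + h·f(t_n, w_n).
t=0.000000, w=-0.300000: f=0.333000 → w ← -0.300000 + 0.51·0.333000 = -0.130170
t=0.510000, w=-0.130170: f=0.144489 → w ← -0.130170 + 0.51·0.144489 = -0.056481
t=1.020000, w=-0.056481: f=0.062694 → w ← -0.056481 + 0.51·0.062694 = -0.024507
t=1.530000, w=-0.024507: f=0.027203 → w ← -0.024507 + 0.51·0.027203 = -0.010634
t=2.040000, w=-0.010634: f=0.011803 → w ← -0.010634 + 0.51·0.011803 = -0.004614
w(2.55) ≈ -0.0046

-0.0046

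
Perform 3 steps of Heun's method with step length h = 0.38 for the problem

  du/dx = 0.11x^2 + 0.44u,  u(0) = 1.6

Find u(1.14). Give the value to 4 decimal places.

2.7006

Heun: k1 = f(x_n, u_n); k2 = f(x_n + h, u_n + h·k1); u_{n+1} = u_n + (h/2)·(k1 + k2).
x=0.000000, u=1.600000:
  k1 = f(0.000000, 1.600000) = 0.704000
  k2 = f(0.380000, 1.867520) = 0.837593
  u ← 1.600000 + (0.38/2)·(0.704000 + 0.837593) = 1.892903
x=0.380000, u=1.892903:
  k1 = f(0.380000, 1.892903) = 0.848761
  k2 = f(0.760000, 2.215432) = 1.038326
  u ← 1.892903 + (0.38/2)·(0.848761 + 1.038326) = 2.251449
x=0.760000, u=2.251449:
  k1 = f(0.760000, 2.251449) = 1.054174
  k2 = f(1.140000, 2.652035) = 1.309851
  u ← 2.251449 + (0.38/2)·(1.054174 + 1.309851) = 2.700614
u(1.14) ≈ 2.7006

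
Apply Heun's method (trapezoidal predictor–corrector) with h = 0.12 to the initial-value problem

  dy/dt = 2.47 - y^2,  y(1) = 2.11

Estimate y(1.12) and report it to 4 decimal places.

1.9290

Heun: k1 = f(t_n, y_n); k2 = f(t_n + h, y_n + h·k1); y_{n+1} = y_n + (h/2)·(k1 + k2).
t=1.000000, y=2.110000:
  k1 = f(1.000000, 2.110000) = -1.982100
  k2 = f(1.120000, 1.872148) = -1.034938
  y ← 2.110000 + (0.12/2)·(-1.982100 + (-1.034938)) = 1.928978
y(1.12) ≈ 1.9290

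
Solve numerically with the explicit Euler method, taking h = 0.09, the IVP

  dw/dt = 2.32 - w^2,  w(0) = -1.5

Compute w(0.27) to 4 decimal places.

Euler: w_{n+1} = w_n + h·f(t_n, w_n).
t=0.000000, w=-1.500000: f=0.070000 → w ← -1.500000 + 0.09·0.070000 = -1.493700
t=0.090000, w=-1.493700: f=0.088860 → w ← -1.493700 + 0.09·0.088860 = -1.485703
t=0.180000, w=-1.485703: f=0.112688 → w ← -1.485703 + 0.09·0.112688 = -1.475561
w(0.27) ≈ -1.4756

-1.4756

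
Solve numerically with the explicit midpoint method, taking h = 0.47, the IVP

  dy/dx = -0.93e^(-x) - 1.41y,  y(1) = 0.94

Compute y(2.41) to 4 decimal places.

Midpoint: k1 = f(x_n, y_n); k2 = f(x_n + h/2, y_n + (h/2)·k1); y_{n+1} = y_n + h·k2.
x=1.000000, y=0.940000:
  k1 = f(1.000000, 0.940000) = -1.667528
  k2 = f(1.235000, 0.548131) = -1.043341
  y ← 0.940000 + 0.47·(-1.043341) = 0.449630
x=1.470000, y=0.449630:
  k1 = f(1.470000, 0.449630) = -0.847809
  k2 = f(1.705000, 0.250395) = -0.522105
  y ← 0.449630 + 0.47·(-0.522105) = 0.204240
x=1.940000, y=0.204240:
  k1 = f(1.940000, 0.204240) = -0.421624
  k2 = f(2.175000, 0.105159) = -0.253930
  y ← 0.204240 + 0.47·(-0.253930) = 0.084894
y(2.41) ≈ 0.0849

0.0849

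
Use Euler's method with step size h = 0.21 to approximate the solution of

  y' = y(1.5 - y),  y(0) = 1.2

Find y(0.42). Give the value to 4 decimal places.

1.3357

Euler: y_{n+1} = y_n + h·f(t_n, y_n).
t=0.000000, y=1.200000: f=0.360000 → y ← 1.200000 + 0.21·0.360000 = 1.275600
t=0.210000, y=1.275600: f=0.286245 → y ← 1.275600 + 0.21·0.286245 = 1.335711
y(0.42) ≈ 1.3357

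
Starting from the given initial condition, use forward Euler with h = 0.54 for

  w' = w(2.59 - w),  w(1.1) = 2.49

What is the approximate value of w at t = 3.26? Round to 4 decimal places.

Euler: w_{n+1} = w_n + h·f(t_n, w_n).
t=1.100000, w=2.490000: f=0.249000 → w ← 2.490000 + 0.54·0.249000 = 2.624460
t=1.640000, w=2.624460: f=-0.090439 → w ← 2.624460 + 0.54·(-0.090439) = 2.575623
t=2.180000, w=2.575623: f=0.037030 → w ← 2.575623 + 0.54·0.037030 = 2.595619
t=2.720000, w=2.595619: f=-0.014585 → w ← 2.595619 + 0.54·(-0.014585) = 2.587743
w(3.26) ≈ 2.5877

2.5877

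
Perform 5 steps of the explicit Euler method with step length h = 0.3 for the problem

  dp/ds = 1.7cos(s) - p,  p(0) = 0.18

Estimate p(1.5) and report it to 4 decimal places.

Euler: p_{n+1} = p_n + h·f(s_n, p_n).
s=0.000000, p=0.180000: f=1.520000 → p ← 0.180000 + 0.3·1.520000 = 0.636000
s=0.300000, p=0.636000: f=0.988072 → p ← 0.636000 + 0.3·0.988072 = 0.932422
s=0.600000, p=0.932422: f=0.470649 → p ← 0.932422 + 0.3·0.470649 = 1.073616
s=0.900000, p=1.073616: f=-0.016879 → p ← 1.073616 + 0.3·(-0.016879) = 1.068552
s=1.200000, p=1.068552: f=-0.452544 → p ← 1.068552 + 0.3·(-0.452544) = 0.932789
p(1.5) ≈ 0.9328

0.9328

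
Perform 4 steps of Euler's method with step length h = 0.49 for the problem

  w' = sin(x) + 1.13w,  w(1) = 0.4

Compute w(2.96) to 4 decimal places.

Euler: w_{n+1} = w_n + h·f(x_n, w_n).
x=1.000000, w=0.400000: f=1.293471 → w ← 0.400000 + 0.49·1.293471 = 1.033801
x=1.490000, w=1.033801: f=2.164933 → w ← 1.033801 + 0.49·2.164933 = 2.094618
x=1.980000, w=2.094618: f=3.284356 → w ← 2.094618 + 0.49·3.284356 = 3.703952
x=2.470000, w=3.703952: f=4.807700 → w ← 3.703952 + 0.49·4.807700 = 6.059725
w(2.96) ≈ 6.0597

6.0597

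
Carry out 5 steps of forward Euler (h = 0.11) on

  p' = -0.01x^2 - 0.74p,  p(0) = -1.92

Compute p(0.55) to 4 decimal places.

Euler: p_{n+1} = p_n + h·f(x_n, p_n).
x=0.000000, p=-1.920000: f=1.420800 → p ← -1.920000 + 0.11·1.420800 = -1.763712
x=0.110000, p=-1.763712: f=1.305026 → p ← -1.763712 + 0.11·1.305026 = -1.620159
x=0.220000, p=-1.620159: f=1.198434 → p ← -1.620159 + 0.11·1.198434 = -1.488331
x=0.330000, p=-1.488331: f=1.100276 → p ← -1.488331 + 0.11·1.100276 = -1.367301
x=0.440000, p=-1.367301: f=1.009867 → p ← -1.367301 + 0.11·1.009867 = -1.256216
p(0.55) ≈ -1.2562

-1.2562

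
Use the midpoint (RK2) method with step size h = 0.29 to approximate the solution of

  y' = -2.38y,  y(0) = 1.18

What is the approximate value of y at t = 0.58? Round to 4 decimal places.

0.3543

Midpoint: k1 = f(t_n, y_n); k2 = f(t_n + h/2, y_n + (h/2)·k1); y_{n+1} = y_n + h·k2.
t=0.000000, y=1.180000:
  k1 = f(0.000000, 1.180000) = -2.808400
  k2 = f(0.145000, 0.772782) = -1.839221
  y ← 1.180000 + 0.29·(-1.839221) = 0.646626
t=0.290000, y=0.646626:
  k1 = f(0.290000, 0.646626) = -1.538970
  k2 = f(0.435000, 0.423475) = -1.007871
  y ← 0.646626 + 0.29·(-1.007871) = 0.354343
y(0.58) ≈ 0.3543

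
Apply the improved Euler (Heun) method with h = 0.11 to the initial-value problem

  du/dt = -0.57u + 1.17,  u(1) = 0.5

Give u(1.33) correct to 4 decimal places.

0.7661

Heun: k1 = f(t_n, u_n); k2 = f(t_n + h, u_n + h·k1); u_{n+1} = u_n + (h/2)·(k1 + k2).
t=1.000000, u=0.500000:
  k1 = f(1.000000, 0.500000) = 0.885000
  k2 = f(1.110000, 0.597350) = 0.829510
  u ← 0.500000 + (0.11/2)·(0.885000 + 0.829510) = 0.594298
t=1.110000, u=0.594298:
  k1 = f(1.110000, 0.594298) = 0.831250
  k2 = f(1.220000, 0.685736) = 0.779131
  u ← 0.594298 + (0.11/2)·(0.831250 + 0.779131) = 0.682869
t=1.220000, u=0.682869:
  k1 = f(1.220000, 0.682869) = 0.780765
  k2 = f(1.330000, 0.768753) = 0.731811
  u ← 0.682869 + (0.11/2)·(0.780765 + 0.731811) = 0.766061
u(1.33) ≈ 0.7661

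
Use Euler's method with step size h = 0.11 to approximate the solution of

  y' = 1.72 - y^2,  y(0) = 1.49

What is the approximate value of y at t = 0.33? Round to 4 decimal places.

1.3720

Euler: y_{n+1} = y_n + h·f(t_n, y_n).
t=0.000000, y=1.490000: f=-0.500100 → y ← 1.490000 + 0.11·(-0.500100) = 1.434989
t=0.110000, y=1.434989: f=-0.339193 → y ← 1.434989 + 0.11·(-0.339193) = 1.397678
t=0.220000, y=1.397678: f=-0.233503 → y ← 1.397678 + 0.11·(-0.233503) = 1.371992
y(0.33) ≈ 1.3720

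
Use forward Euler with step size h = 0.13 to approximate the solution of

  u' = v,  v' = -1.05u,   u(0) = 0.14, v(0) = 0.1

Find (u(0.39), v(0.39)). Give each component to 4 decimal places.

0.1713, 0.0377

Euler on (u,v): u_{n+1} = u_n + h·u', v_{n+1} = v_n + h·v'.
0.000000: (0.140000, 0.100000); f=(0.100000, -0.147000) → (0.153000, 0.080890)
0.130000: (0.153000, 0.080890); f=(0.080890, -0.160650) → (0.163516, 0.060005)
0.260000: (0.163516, 0.060005); f=(0.060005, -0.171691) → (0.171316, 0.037686)
(u(0.39), v(0.39)) ≈ (0.1713, 0.0377)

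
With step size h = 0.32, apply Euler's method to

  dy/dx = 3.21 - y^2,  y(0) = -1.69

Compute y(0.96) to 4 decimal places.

-0.8969

Euler: y_{n+1} = y_n + h·f(x_n, y_n).
x=0.000000, y=-1.690000: f=0.353900 → y ← -1.690000 + 0.32·0.353900 = -1.576752
x=0.320000, y=-1.576752: f=0.723853 → y ← -1.576752 + 0.32·0.723853 = -1.345119
x=0.640000, y=-1.345119: f=1.400655 → y ← -1.345119 + 0.32·1.400655 = -0.896909
y(0.96) ≈ -0.8969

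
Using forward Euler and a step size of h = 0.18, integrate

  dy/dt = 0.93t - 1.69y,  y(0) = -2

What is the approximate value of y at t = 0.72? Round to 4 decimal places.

-0.3219

Euler: y_{n+1} = y_n + h·f(t_n, y_n).
t=0.000000, y=-2.000000: f=3.380000 → y ← -2.000000 + 0.18·3.380000 = -1.391600
t=0.180000, y=-1.391600: f=2.519204 → y ← -1.391600 + 0.18·2.519204 = -0.938143
t=0.360000, y=-0.938143: f=1.920262 → y ← -0.938143 + 0.18·1.920262 = -0.592496
t=0.540000, y=-0.592496: f=1.503518 → y ← -0.592496 + 0.18·1.503518 = -0.321863
y(0.72) ≈ -0.3219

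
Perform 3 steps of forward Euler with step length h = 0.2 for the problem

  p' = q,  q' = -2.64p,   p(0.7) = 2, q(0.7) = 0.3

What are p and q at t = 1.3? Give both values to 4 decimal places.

Euler on (p,q): p_{n+1} = p_n + h·p', q_{n+1} = q_n + h·q'.
0.700000: (2.000000, 0.300000); f=(0.300000, -5.280000) → (2.060000, -0.756000)
0.900000: (2.060000, -0.756000); f=(-0.756000, -5.438400) → (1.908800, -1.843680)
1.100000: (1.908800, -1.843680); f=(-1.843680, -5.039232) → (1.540064, -2.851526)
(p(1.3), q(1.3)) ≈ (1.5401, -2.8515)

1.5401, -2.8515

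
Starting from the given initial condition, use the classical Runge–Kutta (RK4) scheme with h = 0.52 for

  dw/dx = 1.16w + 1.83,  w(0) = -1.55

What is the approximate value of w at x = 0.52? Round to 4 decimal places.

RK4: k1 = f(x_n, w_n); k2 = f(x_n + h/2, w_n + (h/2)·k1); k3 = f(x_n + h/2, w_n + (h/2)·k2); k4 = f(x_n + h, w_n + h·k3); w_{n+1} = w_n + (h/6)·(k1 + 2k2 + 2k3 + k4).
x=0.000000, w=-1.550000:
  k1 = f(0.000000, -1.550000) = 0.032000
  k2 = f(0.260000, -1.541680) = 0.041651
  k3 = f(0.260000, -1.539171) = 0.044562
  k4 = f(0.520000, -1.526828) = 0.058880
  w ← -1.550000 + (0.52/6)·(k1 + 2k2 + 2k3 + k4) = -1.527180
w(0.52) ≈ -1.5272

-1.5272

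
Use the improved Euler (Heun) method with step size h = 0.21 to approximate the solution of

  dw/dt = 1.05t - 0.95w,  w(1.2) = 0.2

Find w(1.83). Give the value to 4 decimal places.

0.8797

Heun: k1 = f(t_n, w_n); k2 = f(t_n + h, w_n + h·k1); w_{n+1} = w_n + (h/2)·(k1 + k2).
t=1.200000, w=0.200000:
  k1 = f(1.200000, 0.200000) = 1.070000
  k2 = f(1.410000, 0.424700) = 1.077035
  w ← 0.200000 + (0.21/2)·(1.070000 + 1.077035) = 0.425439
t=1.410000, w=0.425439:
  k1 = f(1.410000, 0.425439) = 1.076333
  k2 = f(1.620000, 0.651469) = 1.082105
  w ← 0.425439 + (0.21/2)·(1.076333 + 1.082105) = 0.652075
t=1.620000, w=0.652075:
  k1 = f(1.620000, 0.652075) = 1.081529
  k2 = f(1.830000, 0.879196) = 1.086264
  w ← 0.652075 + (0.21/2)·(1.081529 + 1.086264) = 0.879693
w(1.83) ≈ 0.8797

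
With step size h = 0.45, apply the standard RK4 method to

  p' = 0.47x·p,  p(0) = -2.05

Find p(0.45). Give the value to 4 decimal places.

RK4: k1 = f(x_n, p_n); k2 = f(x_n + h/2, p_n + (h/2)·k1); k3 = f(x_n + h/2, p_n + (h/2)·k2); k4 = f(x_n + h, p_n + h·k3); p_{n+1} = p_n + (h/6)·(k1 + 2k2 + 2k3 + k4).
x=0.000000, p=-2.050000:
  k1 = f(0.000000, -2.050000) = 0.000000
  k2 = f(0.225000, -2.050000) = -0.216787
  k3 = f(0.225000, -2.098777) = -0.221946
  k4 = f(0.450000, -2.149876) = -0.454699
  p ← -2.050000 + (0.45/6)·(k1 + 2k2 + 2k3 + k4) = -2.149912
p(0.45) ≈ -2.1499

-2.1499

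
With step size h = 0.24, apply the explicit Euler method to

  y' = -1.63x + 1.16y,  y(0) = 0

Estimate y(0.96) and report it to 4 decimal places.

Euler: y_{n+1} = y_n + h·f(x_n, y_n).
x=0.000000, y=0.000000: f=0.000000 → y ← 0.000000 + 0.24·0.000000 = 0.000000
x=0.240000, y=0.000000: f=-0.391200 → y ← 0.000000 + 0.24·(-0.391200) = -0.093888
x=0.480000, y=-0.093888: f=-0.891310 → y ← -0.093888 + 0.24·(-0.891310) = -0.307802
x=0.720000, y=-0.307802: f=-1.530651 → y ← -0.307802 + 0.24·(-1.530651) = -0.675159
y(0.96) ≈ -0.6752

-0.6752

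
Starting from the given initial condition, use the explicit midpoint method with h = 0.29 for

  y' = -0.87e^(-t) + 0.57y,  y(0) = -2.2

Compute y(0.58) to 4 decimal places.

Midpoint: k1 = f(t_n, y_n); k2 = f(t_n + h/2, y_n + (h/2)·k1); y_{n+1} = y_n + h·k2.
t=0.000000, y=-2.200000:
  k1 = f(0.000000, -2.200000) = -2.124000
  k2 = f(0.145000, -2.507980) = -2.182118
  y ← -2.200000 + 0.29·(-2.182118) = -2.832814
t=0.290000, y=-2.832814:
  k1 = f(0.290000, -2.832814) = -2.265693
  k2 = f(0.435000, -3.161340) = -2.365084
  y ← -2.832814 + 0.29·(-2.365084) = -3.518689
y(0.58) ≈ -3.5187

-3.5187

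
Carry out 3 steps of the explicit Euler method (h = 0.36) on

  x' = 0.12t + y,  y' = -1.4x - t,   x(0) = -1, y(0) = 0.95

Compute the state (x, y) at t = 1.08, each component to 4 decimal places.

0.5083, 1.4568

Euler on (x,y): x_{n+1} = x_n + h·x', y_{n+1} = y_n + h·y'.
0.000000: (-1.000000, 0.950000); f=(0.950000, 1.400000) → (-0.658000, 1.454000)
0.360000: (-0.658000, 1.454000); f=(1.497200, 0.561200) → (-0.119008, 1.656032)
0.720000: (-0.119008, 1.656032); f=(1.742432, -0.553389) → (0.508268, 1.456812)
(x(1.08), y(1.08)) ≈ (0.5083, 1.4568)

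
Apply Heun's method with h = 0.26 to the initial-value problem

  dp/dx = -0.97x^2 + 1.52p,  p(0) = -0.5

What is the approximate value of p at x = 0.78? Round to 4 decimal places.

Heun: k1 = f(x_n, p_n); k2 = f(x_n + h, p_n + h·k1); p_{n+1} = p_n + (h/2)·(k1 + k2).
x=0.000000, p=-0.500000:
  k1 = f(0.000000, -0.500000) = -0.760000
  k2 = f(0.260000, -0.697600) = -1.125924
  p ← -0.500000 + (0.26/2)·(-0.760000 + (-1.125924)) = -0.745170
x=0.260000, p=-0.745170:
  k1 = f(0.260000, -0.745170) = -1.198231
  k2 = f(0.520000, -1.056710) = -1.868487
  p ← -0.745170 + (0.26/2)·(-1.198231 + (-1.868487)) = -1.143843
x=0.520000, p=-1.143843:
  k1 = f(0.520000, -1.143843) = -2.000930
  k2 = f(0.780000, -1.664085) = -3.119558
  p ← -1.143843 + (0.26/2)·(-2.000930 + (-3.119558)) = -1.809507
p(0.78) ≈ -1.8095

-1.8095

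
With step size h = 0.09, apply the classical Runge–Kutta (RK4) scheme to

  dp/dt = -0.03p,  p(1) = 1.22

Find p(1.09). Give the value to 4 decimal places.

1.2167

RK4: k1 = f(t_n, p_n); k2 = f(t_n + h/2, p_n + (h/2)·k1); k3 = f(t_n + h/2, p_n + (h/2)·k2); k4 = f(t_n + h, p_n + h·k3); p_{n+1} = p_n + (h/6)·(k1 + 2k2 + 2k3 + k4).
t=1.000000, p=1.220000:
  k1 = f(1.000000, 1.220000) = -0.036600
  k2 = f(1.045000, 1.218353) = -0.036551
  k3 = f(1.045000, 1.218355) = -0.036551
  k4 = f(1.090000, 1.216710) = -0.036501
  p ← 1.220000 + (0.09/6)·(k1 + 2k2 + 2k3 + k4) = 1.216710
p(1.09) ≈ 1.2167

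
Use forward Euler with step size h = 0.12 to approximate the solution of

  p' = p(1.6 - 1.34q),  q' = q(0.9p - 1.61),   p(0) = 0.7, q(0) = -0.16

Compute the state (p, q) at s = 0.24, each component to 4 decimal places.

Euler on (p,q): p_{n+1} = p_n + h·p', q_{n+1} = q_n + h·q'.
0.000000: (0.700000, -0.160000); f=(1.270080, 0.156800) → (0.852410, -0.141184)
0.120000: (0.852410, -0.141184); f=(1.525120, 0.118994) → (1.035424, -0.126905)
(p(0.24), q(0.24)) ≈ (1.0354, -0.1269)

1.0354, -0.1269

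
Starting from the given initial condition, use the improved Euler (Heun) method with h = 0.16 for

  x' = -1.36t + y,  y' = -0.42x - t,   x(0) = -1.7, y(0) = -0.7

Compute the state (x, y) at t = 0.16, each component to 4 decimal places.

-1.8203, -0.5948

Heun on (x,y): k1 = f(t_n, state_n); k2 = f(t_n + h, state_n + h·k1); state_{n+1} = state_n + (h/2)·(k1 + k2).
0.000000: (-1.700000, -0.700000)
  k1 = (-0.700000, 0.714000)
  predictor → (-1.812000, -0.585760)
  k2 = (-0.803360, 0.601040)
  → (-1.820269, -0.594797)
(x(0.16), y(0.16)) ≈ (-1.8203, -0.5948)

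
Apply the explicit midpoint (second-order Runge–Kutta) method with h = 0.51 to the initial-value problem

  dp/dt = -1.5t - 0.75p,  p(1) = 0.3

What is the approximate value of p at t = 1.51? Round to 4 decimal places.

Midpoint: k1 = f(t_n, p_n); k2 = f(t_n + h/2, p_n + (h/2)·k1); p_{n+1} = p_n + h·k2.
t=1.000000, p=0.300000:
  k1 = f(1.000000, 0.300000) = -1.725000
  k2 = f(1.255000, -0.139875) = -1.777594
  p ← 0.300000 + 0.51·(-1.777594) = -0.606573
p(1.51) ≈ -0.6066

-0.6066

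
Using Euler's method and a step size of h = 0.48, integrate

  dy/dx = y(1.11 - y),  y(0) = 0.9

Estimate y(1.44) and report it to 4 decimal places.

Euler: y_{n+1} = y_n + h·f(x_n, y_n).
x=0.000000, y=0.900000: f=0.189000 → y ← 0.900000 + 0.48·0.189000 = 0.990720
x=0.480000, y=0.990720: f=0.118173 → y ← 0.990720 + 0.48·0.118173 = 1.047443
x=0.960000, y=1.047443: f=0.065525 → y ← 1.047443 + 0.48·0.065525 = 1.078895
y(1.44) ≈ 1.0789

1.0789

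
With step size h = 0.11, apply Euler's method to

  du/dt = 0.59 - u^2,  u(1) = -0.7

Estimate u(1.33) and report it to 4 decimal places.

-0.6617

Euler: u_{n+1} = u_n + h·f(t_n, u_n).
t=1.000000, u=-0.700000: f=0.100000 → u ← -0.700000 + 0.11·0.100000 = -0.689000
t=1.110000, u=-0.689000: f=0.115279 → u ← -0.689000 + 0.11·0.115279 = -0.676319
t=1.220000, u=-0.676319: f=0.132592 → u ← -0.676319 + 0.11·0.132592 = -0.661734
u(1.33) ≈ -0.6617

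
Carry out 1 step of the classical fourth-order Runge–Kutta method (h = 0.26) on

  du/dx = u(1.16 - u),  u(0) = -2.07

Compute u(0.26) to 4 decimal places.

RK4: k1 = f(x_n, u_n); k2 = f(x_n + h/2, u_n + (h/2)·k1); k3 = f(x_n + h/2, u_n + (h/2)·k2); k4 = f(x_n + h, u_n + h·k3); u_{n+1} = u_n + (h/6)·(k1 + 2k2 + 2k3 + k4).
x=0.000000, u=-2.070000:
  k1 = f(0.000000, -2.070000) = -6.686100
  k2 = f(0.130000, -2.939193) = -12.048319
  k3 = f(0.130000, -3.636282) = -17.440630
  k4 = f(0.260000, -6.604564) = -51.281556
  u ← -2.070000 + (0.26/6)·(k1 + 2k2 + 2k3 + k4) = -7.137641
u(0.26) ≈ -7.1376

-7.1376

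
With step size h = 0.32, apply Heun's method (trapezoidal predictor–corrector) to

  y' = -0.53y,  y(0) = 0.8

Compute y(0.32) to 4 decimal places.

Heun: k1 = f(x_n, y_n); k2 = f(x_n + h, y_n + h·k1); y_{n+1} = y_n + (h/2)·(k1 + k2).
x=0.000000, y=0.800000:
  k1 = f(0.000000, 0.800000) = -0.424000
  k2 = f(0.320000, 0.664320) = -0.352090
  y ← 0.800000 + (0.32/2)·(-0.424000 + (-0.352090)) = 0.675826
y(0.32) ≈ 0.6758

0.6758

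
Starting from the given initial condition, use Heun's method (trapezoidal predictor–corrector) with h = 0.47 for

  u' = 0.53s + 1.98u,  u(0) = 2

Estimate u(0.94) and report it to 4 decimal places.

Heun: k1 = f(s_n, u_n); k2 = f(s_n + h, u_n + h·k1); u_{n+1} = u_n + (h/2)·(k1 + k2).
s=0.000000, u=2.000000:
  k1 = f(0.000000, 2.000000) = 3.960000
  k2 = f(0.470000, 3.861200) = 7.894276
  u ← 2.000000 + (0.47/2)·(3.960000 + 7.894276) = 4.785755
s=0.470000, u=4.785755:
  k1 = f(0.470000, 4.785755) = 9.724895
  k2 = f(0.940000, 9.356455) = 19.023982
  u ← 4.785755 + (0.47/2)·(9.724895 + 19.023982) = 11.541741
u(0.94) ≈ 11.5417

11.5417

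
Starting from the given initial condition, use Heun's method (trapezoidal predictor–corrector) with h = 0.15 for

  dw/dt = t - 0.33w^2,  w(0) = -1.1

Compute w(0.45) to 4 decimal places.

Heun: k1 = f(t_n, w_n); k2 = f(t_n + h, w_n + h·k1); w_{n+1} = w_n + (h/2)·(k1 + k2).
t=0.000000, w=-1.100000:
  k1 = f(0.000000, -1.100000) = -0.399300
  k2 = f(0.150000, -1.159895) = -0.293968
  w ← -1.100000 + (0.15/2)·(-0.399300 + (-0.293968)) = -1.151995
t=0.150000, w=-1.151995:
  k1 = f(0.150000, -1.151995) = -0.287941
  k2 = f(0.300000, -1.195186) = -0.171395
  w ← -1.151995 + (0.15/2)·(-0.287941 + (-0.171395)) = -1.186445
t=0.300000, w=-1.186445:
  k1 = f(0.300000, -1.186445) = -0.164525
  k2 = f(0.450000, -1.211124) = -0.034051
  w ← -1.186445 + (0.15/2)·(-0.164525 + (-0.034051)) = -1.201338
w(0.45) ≈ -1.2013

-1.2013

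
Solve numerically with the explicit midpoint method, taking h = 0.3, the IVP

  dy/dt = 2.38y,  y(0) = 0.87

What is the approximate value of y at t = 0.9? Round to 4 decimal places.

Midpoint: k1 = f(t_n, y_n); k2 = f(t_n + h/2, y_n + (h/2)·k1); y_{n+1} = y_n + h·k2.
t=0.000000, y=0.870000:
  k1 = f(0.000000, 0.870000) = 2.070600
  k2 = f(0.150000, 1.180590) = 2.809804
  y ← 0.870000 + 0.3·2.809804 = 1.712941
t=0.300000, y=1.712941:
  k1 = f(0.300000, 1.712941) = 4.076800
  k2 = f(0.450000, 2.324461) = 5.532218
  y ← 1.712941 + 0.3·5.532218 = 3.372607
t=0.600000, y=3.372607:
  k1 = f(0.600000, 3.372607) = 8.026804
  k2 = f(0.750000, 4.576627) = 10.892373
  y ← 3.372607 + 0.3·10.892373 = 6.640318
y(0.9) ≈ 6.6403

6.6403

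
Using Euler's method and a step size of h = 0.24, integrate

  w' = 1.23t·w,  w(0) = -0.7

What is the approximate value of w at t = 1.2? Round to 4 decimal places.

Euler: w_{n+1} = w_n + h·f(t_n, w_n).
t=0.000000, w=-0.700000: f=0.000000 → w ← -0.700000 + 0.24·0.000000 = -0.700000
t=0.240000, w=-0.700000: f=-0.206640 → w ← -0.700000 + 0.24·(-0.206640) = -0.749594
t=0.480000, w=-0.749594: f=-0.442560 → w ← -0.749594 + 0.24·(-0.442560) = -0.855808
t=0.720000, w=-0.855808: f=-0.757904 → w ← -0.855808 + 0.24·(-0.757904) = -1.037705
t=0.960000, w=-1.037705: f=-1.225322 → w ← -1.037705 + 0.24·(-1.225322) = -1.331782
w(1.2) ≈ -1.3318

-1.3318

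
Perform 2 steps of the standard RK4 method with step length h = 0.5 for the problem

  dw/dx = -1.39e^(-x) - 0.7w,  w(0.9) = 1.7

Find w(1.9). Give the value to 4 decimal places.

0.6019

RK4: k1 = f(x_n, w_n); k2 = f(x_n + h/2, w_n + (h/2)·k1); k3 = f(x_n + h/2, w_n + (h/2)·k2); k4 = f(x_n + h, w_n + h·k3); w_{n+1} = w_n + (h/6)·(k1 + 2k2 + 2k3 + k4).
x=0.900000, w=1.700000:
  k1 = f(0.900000, 1.700000) = -1.755132
  k2 = f(1.150000, 1.261217) = -1.322977
  k3 = f(1.150000, 1.369256) = -1.398604
  k4 = f(1.400000, 1.000698) = -1.043258
  w ← 1.700000 + (0.5/6)·(k1 + 2k2 + 2k3 + k4) = 1.013204
x=1.400000, w=1.013204:
  k1 = f(1.400000, 1.013204) = -1.052013
  k2 = f(1.650000, 0.750201) = -0.792090
  k3 = f(1.650000, 0.815181) = -0.837576
  k4 = f(1.900000, 0.594416) = -0.623991
  w ← 1.013204 + (0.5/6)·(k1 + 2k2 + 2k3 + k4) = 0.601926
w(1.9) ≈ 0.6019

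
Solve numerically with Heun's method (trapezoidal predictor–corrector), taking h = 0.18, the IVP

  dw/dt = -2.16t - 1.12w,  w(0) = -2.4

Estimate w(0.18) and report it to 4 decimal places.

-1.9999

Heun: k1 = f(t_n, w_n); k2 = f(t_n + h, w_n + h·k1); w_{n+1} = w_n + (h/2)·(k1 + k2).
t=0.000000, w=-2.400000:
  k1 = f(0.000000, -2.400000) = 2.688000
  k2 = f(0.180000, -1.916160) = 1.757299
  w ← -2.400000 + (0.18/2)·(2.688000 + 1.757299) = -1.999923
w(0.18) ≈ -1.9999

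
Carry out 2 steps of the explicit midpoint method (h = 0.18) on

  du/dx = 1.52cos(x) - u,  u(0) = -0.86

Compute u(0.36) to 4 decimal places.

-0.1546

Midpoint: k1 = f(x_n, u_n); k2 = f(x_n + h/2, u_n + (h/2)·k1); u_{n+1} = u_n + h·k2.
x=0.000000, u=-0.860000:
  k1 = f(0.000000, -0.860000) = 2.380000
  k2 = f(0.090000, -0.645800) = 2.159648
  u ← -0.860000 + 0.18·2.159648 = -0.471263
x=0.180000, u=-0.471263:
  k1 = f(0.180000, -0.471263) = 1.966706
  k2 = f(0.270000, -0.294260) = 1.759192
  u ← -0.471263 + 0.18·1.759192 = -0.154609
u(0.36) ≈ -0.1546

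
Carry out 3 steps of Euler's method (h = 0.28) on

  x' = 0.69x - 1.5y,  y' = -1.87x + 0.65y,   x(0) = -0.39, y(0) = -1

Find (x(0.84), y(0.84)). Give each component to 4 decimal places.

0.9009, -1.5247

Euler on (x,y): x_{n+1} = x_n + h·x', y_{n+1} = y_n + h·y'.
0.000000: (-0.390000, -1.000000); f=(1.230900, 0.079300) → (-0.045348, -0.977796)
0.280000: (-0.045348, -0.977796); f=(1.435404, -0.550767) → (0.356565, -1.132011)
0.560000: (0.356565, -1.132011); f=(1.944046, -1.402584) → (0.900898, -1.524734)
(x(0.84), y(0.84)) ≈ (0.9009, -1.5247)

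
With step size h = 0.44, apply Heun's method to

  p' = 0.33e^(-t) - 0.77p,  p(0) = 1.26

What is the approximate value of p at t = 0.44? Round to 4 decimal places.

1.0002

Heun: k1 = f(t_n, p_n); k2 = f(t_n + h, p_n + h·k1); p_{n+1} = p_n + (h/2)·(k1 + k2).
t=0.000000, p=1.260000:
  k1 = f(0.000000, 1.260000) = -0.640200
  k2 = f(0.440000, 0.978312) = -0.540768
  p ← 1.260000 + (0.44/2)·(-0.640200 + (-0.540768)) = 1.000187
p(0.44) ≈ 1.0002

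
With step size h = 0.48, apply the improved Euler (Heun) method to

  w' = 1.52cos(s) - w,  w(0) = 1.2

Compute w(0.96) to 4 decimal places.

1.1877

Heun: k1 = f(s_n, w_n); k2 = f(s_n + h, w_n + h·k1); w_{n+1} = w_n + (h/2)·(k1 + k2).
s=0.000000, w=1.200000:
  k1 = f(0.000000, 1.200000) = 0.320000
  k2 = f(0.480000, 1.353600) = -0.005368
  w ← 1.200000 + (0.48/2)·(0.320000 + (-0.005368)) = 1.275512
s=0.480000, w=1.275512:
  k1 = f(0.480000, 1.275512) = 0.072721
  k2 = f(0.960000, 1.310418) = -0.438667
  w ← 1.275512 + (0.48/2)·(0.072721 + (-0.438667)) = 1.187685
w(0.96) ≈ 1.1877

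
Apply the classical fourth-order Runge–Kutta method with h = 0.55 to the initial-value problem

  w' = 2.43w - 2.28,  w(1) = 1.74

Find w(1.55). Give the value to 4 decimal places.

RK4: k1 = f(t_n, w_n); k2 = f(t_n + h/2, w_n + (h/2)·k1); k3 = f(t_n + h/2, w_n + (h/2)·k2); k4 = f(t_n + h, w_n + h·k3); w_{n+1} = w_n + (h/6)·(k1 + 2k2 + 2k3 + k4).
t=1.000000, w=1.740000:
  k1 = f(1.000000, 1.740000) = 1.948200
  k2 = f(1.275000, 2.275755) = 3.250085
  k3 = f(1.275000, 2.633773) = 4.120069
  k4 = f(1.550000, 4.006038) = 7.454672
  w ← 1.740000 + (0.55/6)·(k1 + 2k2 + 2k3 + k4) = 3.953125
w(1.55) ≈ 3.9531

3.9531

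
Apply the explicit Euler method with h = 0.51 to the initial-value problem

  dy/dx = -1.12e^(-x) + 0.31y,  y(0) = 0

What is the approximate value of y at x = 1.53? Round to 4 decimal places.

-1.3693

Euler: y_{n+1} = y_n + h·f(x_n, y_n).
x=0.000000, y=0.000000: f=-1.120000 → y ← 0.000000 + 0.51·(-1.120000) = -0.571200
x=0.510000, y=-0.571200: f=-0.849627 → y ← -0.571200 + 0.51·(-0.849627) = -1.004510
x=1.020000, y=-1.004510: f=-0.715264 → y ← -1.004510 + 0.51·(-0.715264) = -1.369295
y(1.53) ≈ -1.3693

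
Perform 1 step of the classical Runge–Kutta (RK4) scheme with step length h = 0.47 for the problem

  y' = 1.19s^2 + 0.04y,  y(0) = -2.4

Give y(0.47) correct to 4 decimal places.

RK4: k1 = f(s_n, y_n); k2 = f(s_n + h/2, y_n + (h/2)·k1); k3 = f(s_n + h/2, y_n + (h/2)·k2); k4 = f(s_n + h, y_n + h·k3); y_{n+1} = y_n + (h/6)·(k1 + 2k2 + 2k3 + k4).
s=0.000000, y=-2.400000:
  k1 = f(0.000000, -2.400000) = -0.096000
  k2 = f(0.235000, -2.422560) = -0.031185
  k3 = f(0.235000, -2.407328) = -0.030575
  k4 = f(0.470000, -2.414370) = 0.166296
  y ← -2.400000 + (0.47/6)·(k1 + 2k2 + 2k3 + k4) = -2.404169
y(0.47) ≈ -2.4042

-2.4042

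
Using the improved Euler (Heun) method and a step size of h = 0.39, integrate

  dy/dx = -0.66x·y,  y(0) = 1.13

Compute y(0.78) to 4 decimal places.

Heun: k1 = f(x_n, y_n); k2 = f(x_n + h, y_n + h·k1); y_{n+1} = y_n + (h/2)·(k1 + k2).
x=0.000000, y=1.130000:
  k1 = f(0.000000, 1.130000) = 0.000000
  k2 = f(0.390000, 1.130000) = -0.290862
  y ← 1.130000 + (0.39/2)·(0.000000 + (-0.290862)) = 1.073282
x=0.390000, y=1.073282:
  k1 = f(0.390000, 1.073282) = -0.276263
  k2 = f(0.780000, 0.965539) = -0.497060
  y ← 1.073282 + (0.39/2)·(-0.276263 + (-0.497060)) = 0.922484
y(0.78) ≈ 0.9225

0.9225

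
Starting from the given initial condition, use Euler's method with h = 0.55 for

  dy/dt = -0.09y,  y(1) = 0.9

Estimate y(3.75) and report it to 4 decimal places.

0.6982

Euler: y_{n+1} = y_n + h·f(t_n, y_n).
t=1.000000, y=0.900000: f=-0.081000 → y ← 0.900000 + 0.55·(-0.081000) = 0.855450
t=1.550000, y=0.855450: f=-0.076991 → y ← 0.855450 + 0.55·(-0.076991) = 0.813105
t=2.100000, y=0.813105: f=-0.073179 → y ← 0.813105 + 0.55·(-0.073179) = 0.772857
t=2.650000, y=0.772857: f=-0.069557 → y ← 0.772857 + 0.55·(-0.069557) = 0.734600
t=3.200000, y=0.734600: f=-0.066114 → y ← 0.734600 + 0.55·(-0.066114) = 0.698237
y(3.75) ≈ 0.6982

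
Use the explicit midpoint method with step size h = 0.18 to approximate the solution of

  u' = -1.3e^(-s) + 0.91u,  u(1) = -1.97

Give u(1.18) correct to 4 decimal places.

Midpoint: k1 = f(s_n, u_n); k2 = f(s_n + h/2, u_n + (h/2)·k1); u_{n+1} = u_n + h·k2.
s=1.000000, u=-1.970000:
  k1 = f(1.000000, -1.970000) = -2.270943
  k2 = f(1.090000, -2.174385) = -2.415772
  u ← -1.970000 + 0.18·(-2.415772) = -2.404839
u(1.18) ≈ -2.4048

-2.4048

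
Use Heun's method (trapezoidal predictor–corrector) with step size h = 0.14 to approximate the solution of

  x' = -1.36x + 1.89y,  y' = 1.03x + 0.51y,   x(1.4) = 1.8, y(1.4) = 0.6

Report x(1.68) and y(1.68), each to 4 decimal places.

1.6411, 1.2106

Heun on (x,y): k1 = f(t_n, state_n); k2 = f(t_n + h, state_n + h·k1); state_{n+1} = state_n + (h/2)·(k1 + k2).
1.400000: (1.800000, 0.600000)
  k1 = (-1.314000, 2.160000)
  predictor → (1.616040, 0.902400)
  k2 = (-0.492278, 2.124745)
  → (1.673561, 0.899932)
1.540000: (1.673561, 0.899932)
  k1 = (-0.575171, 2.182733)
  predictor → (1.593037, 1.205515)
  k2 = (0.111893, 2.255640)
  → (1.641131, 1.210618)
(x(1.68), y(1.68)) ≈ (1.6411, 1.2106)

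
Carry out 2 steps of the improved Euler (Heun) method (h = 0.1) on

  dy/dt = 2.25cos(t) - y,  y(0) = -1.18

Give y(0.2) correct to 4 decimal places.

Heun: k1 = f(t_n, y_n); k2 = f(t_n + h, y_n + h·k1); y_{n+1} = y_n + (h/2)·(k1 + k2).
t=0.000000, y=-1.180000:
  k1 = f(0.000000, -1.180000) = 3.430000
  k2 = f(0.100000, -0.837000) = 3.075759
  y ← -1.180000 + (0.1/2)·(3.430000 + 3.075759) = -0.854712
t=0.100000, y=-0.854712:
  k1 = f(0.100000, -0.854712) = 3.093471
  k2 = f(0.200000, -0.545365) = 2.750515
  y ← -0.854712 + (0.1/2)·(3.093471 + 2.750515) = -0.562513
y(0.2) ≈ -0.5625

-0.5625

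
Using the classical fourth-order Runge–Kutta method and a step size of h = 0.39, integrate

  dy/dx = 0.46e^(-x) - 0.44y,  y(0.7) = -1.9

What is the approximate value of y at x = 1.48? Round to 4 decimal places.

-1.2456

RK4: k1 = f(x_n, y_n); k2 = f(x_n + h/2, y_n + (h/2)·k1); k3 = f(x_n + h/2, y_n + (h/2)·k2); k4 = f(x_n + h, y_n + h·k3); y_{n+1} = y_n + (h/6)·(k1 + 2k2 + 2k3 + k4).
x=0.700000, y=-1.900000:
  k1 = f(0.700000, -1.900000) = 1.064429
  k2 = f(0.895000, -1.692436) = 0.932631
  k3 = f(0.895000, -1.718137) = 0.943940
  k4 = f(1.090000, -1.531864) = 0.828680
  y ← -1.900000 + (0.39/6)·(k1 + 2k2 + 2k3 + k4) = -1.532994
x=1.090000, y=-1.532994:
  k1 = f(1.090000, -1.532994) = 0.829177
  k2 = f(1.285000, -1.371304) = 0.730633
  k3 = f(1.285000, -1.390520) = 0.739088
  k4 = f(1.480000, -1.244749) = 0.652403
  y ← -1.532994 + (0.39/6)·(k1 + 2k2 + 2k3 + k4) = -1.245627
y(1.48) ≈ -1.2456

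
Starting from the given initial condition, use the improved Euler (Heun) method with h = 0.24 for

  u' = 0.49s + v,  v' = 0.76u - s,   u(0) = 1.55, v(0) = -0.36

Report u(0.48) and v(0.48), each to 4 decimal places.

Heun on (u,v): k1 = f(s_n, state_n); k2 = f(s_n + h, state_n + h·k1); state_{n+1} = state_n + (h/2)·(k1 + k2).
0.000000: (1.550000, -0.360000)
  k1 = (-0.360000, 1.178000)
  predictor → (1.463600, -0.077280)
  k2 = (0.040320, 0.872336)
  → (1.511638, -0.113960)
0.240000: (1.511638, -0.113960)
  k1 = (0.003640, 0.908845)
  predictor → (1.512512, 0.104163)
  k2 = (0.339363, 0.669509)
  → (1.552799, 0.075443)
(u(0.48), v(0.48)) ≈ (1.5528, 0.0754)

1.5528, 0.0754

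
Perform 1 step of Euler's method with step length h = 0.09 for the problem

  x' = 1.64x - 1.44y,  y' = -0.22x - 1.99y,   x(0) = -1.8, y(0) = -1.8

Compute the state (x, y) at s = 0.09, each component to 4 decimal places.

-1.8324, -1.4420

Euler on (x,y): x_{n+1} = x_n + h·x', y_{n+1} = y_n + h·y'.
0.000000: (-1.800000, -1.800000); f=(-0.360000, 3.978000) → (-1.832400, -1.441980)
(x(0.09), y(0.09)) ≈ (-1.8324, -1.4420)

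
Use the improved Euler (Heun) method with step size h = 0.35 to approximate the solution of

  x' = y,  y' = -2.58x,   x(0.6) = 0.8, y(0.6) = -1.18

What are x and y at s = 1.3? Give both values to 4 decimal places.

-0.3812, -1.6801

Heun on (x,y): k1 = f(s_n, state_n); k2 = f(s_n + h, state_n + h·k1); state_{n+1} = state_n + (h/2)·(k1 + k2).
0.600000: (0.800000, -1.180000)
  k1 = (-1.180000, -2.064000)
  predictor → (0.387000, -1.902400)
  k2 = (-1.902400, -0.998460)
  → (0.260580, -1.715930)
0.950000: (0.260580, -1.715930)
  k1 = (-1.715930, -0.672296)
  predictor → (-0.339996, -1.951234)
  k2 = (-1.951234, 0.877189)
  → (-0.381174, -1.680074)
(x(1.3), y(1.3)) ≈ (-0.3812, -1.6801)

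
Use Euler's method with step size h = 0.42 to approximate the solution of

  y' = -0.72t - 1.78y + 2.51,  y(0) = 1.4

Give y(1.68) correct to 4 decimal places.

Euler: y_{n+1} = y_n + h·f(t_n, y_n).
t=0.000000, y=1.400000: f=0.018000 → y ← 1.400000 + 0.42·0.018000 = 1.407560
t=0.420000, y=1.407560: f=-0.297857 → y ← 1.407560 + 0.42·(-0.297857) = 1.282460
t=0.840000, y=1.282460: f=-0.377579 → y ← 1.282460 + 0.42·(-0.377579) = 1.123877
t=1.260000, y=1.123877: f=-0.397701 → y ← 1.123877 + 0.42·(-0.397701) = 0.956843
y(1.68) ≈ 0.9568

0.9568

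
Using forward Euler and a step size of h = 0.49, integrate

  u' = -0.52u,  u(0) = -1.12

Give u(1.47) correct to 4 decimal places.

-0.4635

Euler: u_{n+1} = u_n + h·f(t_n, u_n).
t=0.000000, u=-1.120000: f=0.582400 → u ← -1.120000 + 0.49·0.582400 = -0.834624
t=0.490000, u=-0.834624: f=0.434004 → u ← -0.834624 + 0.49·0.434004 = -0.621962
t=0.980000, u=-0.621962: f=0.323420 → u ← -0.621962 + 0.49·0.323420 = -0.463486
u(1.47) ≈ -0.4635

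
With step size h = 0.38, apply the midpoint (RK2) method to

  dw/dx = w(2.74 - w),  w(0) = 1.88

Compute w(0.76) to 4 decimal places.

2.5523

Midpoint: k1 = f(x_n, w_n); k2 = f(x_n + h/2, w_n + (h/2)·k1); w_{n+1} = w_n + h·k2.
x=0.000000, w=1.880000:
  k1 = f(0.000000, 1.880000) = 1.616800
  k2 = f(0.190000, 2.187192) = 1.209097
  w ← 1.880000 + 0.38·1.209097 = 2.339457
x=0.380000, w=2.339457:
  k1 = f(0.380000, 2.339457) = 0.937053
  k2 = f(0.570000, 2.517497) = 0.560150
  w ← 2.339457 + 0.38·0.560150 = 2.552314
w(0.76) ≈ 2.5523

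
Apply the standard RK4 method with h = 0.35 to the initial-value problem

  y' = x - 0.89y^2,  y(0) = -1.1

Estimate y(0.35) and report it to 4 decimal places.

-1.5880

RK4: k1 = f(x_n, y_n); k2 = f(x_n + h/2, y_n + (h/2)·k1); k3 = f(x_n + h/2, y_n + (h/2)·k2); k4 = f(x_n + h, y_n + h·k3); y_{n+1} = y_n + (h/6)·(k1 + 2k2 + 2k3 + k4).
x=0.000000, y=-1.100000:
  k1 = f(0.000000, -1.100000) = -1.076900
  k2 = f(0.175000, -1.288458) = -1.302509
  k3 = f(0.175000, -1.327939) = -1.394446
  k4 = f(0.350000, -1.588056) = -1.894511
  y ← -1.100000 + (0.35/6)·(k1 + 2k2 + 2k3 + k4) = -1.587977
y(0.35) ≈ -1.5880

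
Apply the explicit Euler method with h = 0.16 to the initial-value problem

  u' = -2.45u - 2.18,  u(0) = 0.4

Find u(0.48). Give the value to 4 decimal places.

Euler: u_{n+1} = u_n + h·f(s_n, u_n).
s=0.000000, u=0.400000: f=-3.160000 → u ← 0.400000 + 0.16·(-3.160000) = -0.105600
s=0.160000, u=-0.105600: f=-1.921280 → u ← -0.105600 + 0.16·(-1.921280) = -0.413005
s=0.320000, u=-0.413005: f=-1.168138 → u ← -0.413005 + 0.16·(-1.168138) = -0.599907
u(0.48) ≈ -0.5999

-0.5999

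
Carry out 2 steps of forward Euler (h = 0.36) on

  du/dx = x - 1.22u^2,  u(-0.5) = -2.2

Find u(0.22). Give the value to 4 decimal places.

Euler: u_{n+1} = u_n + h·f(x_n, u_n).
x=-0.500000, u=-2.200000: f=-6.404800 → u ← -2.200000 + 0.36·(-6.404800) = -4.505728
x=-0.140000, u=-4.505728: f=-24.907933 → u ← -4.505728 + 0.36·(-24.907933) = -13.472584
u(0.22) ≈ -13.4726

-13.4726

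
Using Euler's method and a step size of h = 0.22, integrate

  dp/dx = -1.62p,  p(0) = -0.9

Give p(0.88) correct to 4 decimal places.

-0.1544

Euler: p_{n+1} = p_n + h·f(x_n, p_n).
x=0.000000, p=-0.900000: f=1.458000 → p ← -0.900000 + 0.22·1.458000 = -0.579240
x=0.220000, p=-0.579240: f=0.938369 → p ← -0.579240 + 0.22·0.938369 = -0.372799
x=0.440000, p=-0.372799: f=0.603934 → p ← -0.372799 + 0.22·0.603934 = -0.239933
x=0.660000, p=-0.239933: f=0.388692 → p ← -0.239933 + 0.22·0.388692 = -0.154421
p(0.88) ≈ -0.1544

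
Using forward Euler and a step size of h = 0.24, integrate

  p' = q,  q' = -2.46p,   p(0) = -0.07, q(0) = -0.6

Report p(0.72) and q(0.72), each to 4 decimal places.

-0.4518, -0.2268

Euler on (p,q): p_{n+1} = p_n + h·p', q_{n+1} = q_n + h·q'.
0.000000: (-0.070000, -0.600000); f=(-0.600000, 0.172200) → (-0.214000, -0.558672)
0.240000: (-0.214000, -0.558672); f=(-0.558672, 0.526440) → (-0.348081, -0.432326)
0.480000: (-0.348081, -0.432326); f=(-0.432326, 0.856280) → (-0.451840, -0.226819)
(p(0.72), q(0.72)) ≈ (-0.4518, -0.2268)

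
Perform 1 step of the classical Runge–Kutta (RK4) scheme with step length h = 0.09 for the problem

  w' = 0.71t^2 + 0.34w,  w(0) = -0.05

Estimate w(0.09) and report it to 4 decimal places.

-0.0514

RK4: k1 = f(t_n, w_n); k2 = f(t_n + h/2, w_n + (h/2)·k1); k3 = f(t_n + h/2, w_n + (h/2)·k2); k4 = f(t_n + h, w_n + h·k3); w_{n+1} = w_n + (h/6)·(k1 + 2k2 + 2k3 + k4).
t=0.000000, w=-0.050000:
  k1 = f(0.000000, -0.050000) = -0.017000
  k2 = f(0.045000, -0.050765) = -0.015822
  k3 = f(0.045000, -0.050712) = -0.015804
  k4 = f(0.090000, -0.051422) = -0.011733
  w ← -0.050000 + (0.09/6)·(k1 + 2k2 + 2k3 + k4) = -0.051380
w(0.09) ≈ -0.0514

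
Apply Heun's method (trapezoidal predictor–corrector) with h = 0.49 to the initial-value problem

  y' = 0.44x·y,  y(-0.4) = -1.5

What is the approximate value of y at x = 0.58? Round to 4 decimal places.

-1.5550

Heun: k1 = f(x_n, y_n); k2 = f(x_n + h, y_n + h·k1); y_{n+1} = y_n + (h/2)·(k1 + k2).
x=-0.400000, y=-1.500000:
  k1 = f(-0.400000, -1.500000) = 0.264000
  k2 = f(0.090000, -1.370640) = -0.054277
  y ← -1.500000 + (0.49/2)·(0.264000 + (-0.054277)) = -1.448618
x=0.090000, y=-1.448618:
  k1 = f(0.090000, -1.448618) = -0.057365
  k2 = f(0.580000, -1.476727) = -0.376861
  y ← -1.448618 + (0.49/2)·(-0.057365 + (-0.376861)) = -1.555003
y(0.58) ≈ -1.5550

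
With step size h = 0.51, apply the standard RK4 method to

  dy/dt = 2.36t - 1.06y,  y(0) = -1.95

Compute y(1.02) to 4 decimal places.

0.2216

RK4: k1 = f(t_n, y_n); k2 = f(t_n + h/2, y_n + (h/2)·k1); k3 = f(t_n + h/2, y_n + (h/2)·k2); k4 = f(t_n + h, y_n + h·k3); y_{n+1} = y_n + (h/6)·(k1 + 2k2 + 2k3 + k4).
t=0.000000, y=-1.950000:
  k1 = f(0.000000, -1.950000) = 2.067000
  k2 = f(0.255000, -1.422915) = 2.110090
  k3 = f(0.255000, -1.411927) = 2.098443
  k4 = f(0.510000, -0.879794) = 2.136182
  y ← -1.950000 + (0.51/6)·(k1 + 2k2 + 2k3 + k4) = -0.877279
t=0.510000, y=-0.877279:
  k1 = f(0.510000, -0.877279) = 2.133516
  k2 = f(0.765000, -0.333232) = 2.158626
  k3 = f(0.765000, -0.326829) = 2.151839
  k4 = f(1.020000, 0.220159) = 2.173832
  y ← -0.877279 + (0.51/6)·(k1 + 2k2 + 2k3 + k4) = 0.221625
y(1.02) ≈ 0.2216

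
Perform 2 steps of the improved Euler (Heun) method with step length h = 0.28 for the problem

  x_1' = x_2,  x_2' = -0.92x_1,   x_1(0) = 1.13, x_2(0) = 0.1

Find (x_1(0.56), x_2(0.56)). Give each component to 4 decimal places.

Heun on (x_1,x_2): k1 = f(x_n, state_n); k2 = f(x_n + h, state_n + h·k1); state_{n+1} = state_n + (h/2)·(k1 + k2).
0.000000: (1.130000, 0.100000)
  k1 = (0.100000, -1.039600)
  predictor → (1.158000, -0.191088)
  k2 = (-0.191088, -1.065360)
  → (1.117248, -0.194694)
0.280000: (1.117248, -0.194694)
  k1 = (-0.194694, -1.027868)
  predictor → (1.062733, -0.482497)
  k2 = (-0.482497, -0.977715)
  → (1.022441, -0.475476)
(x_1(0.56), x_2(0.56)) ≈ (1.0224, -0.4755)

1.0224, -0.4755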